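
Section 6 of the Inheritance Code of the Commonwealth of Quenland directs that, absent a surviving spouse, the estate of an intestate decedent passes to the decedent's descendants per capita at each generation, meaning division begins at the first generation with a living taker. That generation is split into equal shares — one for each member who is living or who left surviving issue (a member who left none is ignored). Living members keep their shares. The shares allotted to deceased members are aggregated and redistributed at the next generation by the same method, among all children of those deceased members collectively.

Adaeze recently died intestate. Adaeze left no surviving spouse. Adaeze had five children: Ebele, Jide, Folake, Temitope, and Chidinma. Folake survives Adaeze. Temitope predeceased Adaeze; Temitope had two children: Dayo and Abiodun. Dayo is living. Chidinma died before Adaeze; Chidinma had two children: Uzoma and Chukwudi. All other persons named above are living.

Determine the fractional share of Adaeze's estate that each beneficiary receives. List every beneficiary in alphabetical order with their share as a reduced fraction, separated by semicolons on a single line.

Abiodun 1/10; Chukwudi 1/10; Dayo 1/10; Ebele 1/5; Folake 1/5; Jide 1/5; Uzoma 1/10

There is no surviving spouse, so the entire estate passes to Adaeze's descendants per capita at each generation.
At generation 1 (Ebele, Jide, Folake, Temitope, Chidinma) there are 5 shares of (1)/5 = 1/5 each.
Living: Ebele, Jide, and Folake — each takes 1/5.
Deceased: Temitope and Chidinma. Their combined 2/5 is pooled and carried to generation 2.
At generation 2 (Dayo, Abiodun, Uzoma, Chukwudi) there are 4 shares of (2/5)/4 = 1/10 each.
Living: Dayo, Abiodun, Uzoma, and Chukwudi — each takes 1/10.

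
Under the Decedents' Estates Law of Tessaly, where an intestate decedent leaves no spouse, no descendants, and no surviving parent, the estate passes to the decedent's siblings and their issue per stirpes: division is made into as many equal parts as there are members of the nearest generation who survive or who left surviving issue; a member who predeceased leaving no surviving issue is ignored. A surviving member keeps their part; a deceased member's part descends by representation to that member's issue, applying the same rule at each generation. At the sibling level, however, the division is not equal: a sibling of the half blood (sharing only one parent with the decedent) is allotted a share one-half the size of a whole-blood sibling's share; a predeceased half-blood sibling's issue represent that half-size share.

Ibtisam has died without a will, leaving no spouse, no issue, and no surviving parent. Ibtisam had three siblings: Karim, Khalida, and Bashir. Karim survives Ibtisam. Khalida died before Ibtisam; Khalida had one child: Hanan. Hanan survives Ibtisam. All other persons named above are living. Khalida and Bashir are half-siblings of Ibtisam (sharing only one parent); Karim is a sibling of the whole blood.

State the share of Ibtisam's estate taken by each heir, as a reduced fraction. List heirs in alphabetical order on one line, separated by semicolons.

Bashir 1/4; Hanan 1/4; Karim 1/2

No spouse, descendants, or parent survives, so the estate passes to Ibtisam's siblings per stirpes.
Half-blood siblings count for one-half the weight of whole-blood siblings at the initial division.
Dividing 1 in proportion to weights (total weight 2): Karim (weight 1) → 1/2; Khalida (weight 1/2) → 1/4; Bashir (weight 1/2) → 1/4.
Karim is living and takes 1/2.
Khalida predeceased; the 1/4 allotted to Khalida's branch passes to Khalida's issue by representation.
Hanan is the sole taker at this level and receives the full 1/4.
Bashir is living and takes 1/4.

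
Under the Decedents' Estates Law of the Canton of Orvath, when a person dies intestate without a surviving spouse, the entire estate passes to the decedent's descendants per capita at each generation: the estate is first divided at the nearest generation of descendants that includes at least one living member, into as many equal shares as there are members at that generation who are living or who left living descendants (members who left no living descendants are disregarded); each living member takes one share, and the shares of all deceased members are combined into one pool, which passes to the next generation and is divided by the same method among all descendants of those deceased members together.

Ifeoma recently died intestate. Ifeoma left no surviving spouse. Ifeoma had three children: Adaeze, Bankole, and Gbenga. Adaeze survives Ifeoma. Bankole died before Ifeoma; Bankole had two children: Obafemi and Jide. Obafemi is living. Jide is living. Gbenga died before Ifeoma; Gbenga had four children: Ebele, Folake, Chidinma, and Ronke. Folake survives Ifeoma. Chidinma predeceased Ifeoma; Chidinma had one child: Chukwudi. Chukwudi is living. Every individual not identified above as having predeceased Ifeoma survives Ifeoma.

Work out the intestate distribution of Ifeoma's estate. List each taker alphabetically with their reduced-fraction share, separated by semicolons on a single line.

There is no surviving spouse, so the entire estate passes to Ifeoma's descendants per capita at each generation.
At generation 1 (Adaeze, Bankole, Gbenga) there are 3 shares of (1)/3 = 1/3 each.
Living: Adaeze — each takes 1/3.
Deceased: Bankole and Gbenga. Their combined 2/3 is pooled and carried to generation 2.
At generation 2 (Obafemi, Jide, Ebele, Folake, Chidinma, Ronke) there are 6 shares of (2/3)/6 = 1/9 each.
Living: Obafemi, Jide, Ebele, Folake, and Ronke — each takes 1/9.
Deceased: Chidinma. That 1/9 share is carried to generation 3.
At generation 3 (Chukwudi) there are 1 shares of (1/9)/1 = 1/9 each.
Living: Chukwudi — each takes 1/9.

Adaeze 1/3; Chukwudi 1/9; Ebele 1/9; Folake 1/9; Jide 1/9; Obafemi 1/9; Ronke 1/9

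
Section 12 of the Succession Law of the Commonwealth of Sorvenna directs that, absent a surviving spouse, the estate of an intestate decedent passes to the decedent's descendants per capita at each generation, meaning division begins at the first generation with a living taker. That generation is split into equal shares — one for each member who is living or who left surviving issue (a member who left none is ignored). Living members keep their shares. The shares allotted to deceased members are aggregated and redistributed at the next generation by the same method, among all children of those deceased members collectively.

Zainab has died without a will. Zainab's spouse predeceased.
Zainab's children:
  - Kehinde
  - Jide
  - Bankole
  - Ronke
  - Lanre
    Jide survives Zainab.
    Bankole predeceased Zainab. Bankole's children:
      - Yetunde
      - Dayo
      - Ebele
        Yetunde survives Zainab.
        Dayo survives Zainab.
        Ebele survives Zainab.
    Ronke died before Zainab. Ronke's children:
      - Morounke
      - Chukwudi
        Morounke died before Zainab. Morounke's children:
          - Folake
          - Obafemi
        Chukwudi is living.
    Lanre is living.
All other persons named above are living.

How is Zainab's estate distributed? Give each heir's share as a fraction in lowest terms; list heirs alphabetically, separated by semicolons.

Chukwudi 2/25; Dayo 2/25; Ebele 2/25; Folake 1/25; Jide 1/5; Kehinde 1/5; Lanre 1/5; Obafemi 1/25; Yetunde 2/25

There is no surviving spouse, so the entire estate passes to Zainab's descendants per capita at each generation.
At generation 1 (Kehinde, Jide, Bankole, Ronke, Lanre) there are 5 shares of (1)/5 = 1/5 each.
Living: Kehinde, Jide, and Lanre — each takes 1/5.
Deceased: Bankole and Ronke. Their combined 2/5 is pooled and carried to generation 2.
At generation 2 (Yetunde, Dayo, Ebele, Morounke, Chukwudi) there are 5 shares of (2/5)/5 = 2/25 each.
Living: Yetunde, Dayo, Ebele, and Chukwudi — each takes 2/25.
Deceased: Morounke. That 2/25 share is carried to generation 3.
At generation 3 (Folake, Obafemi) there are 2 shares of (2/25)/2 = 1/25 each.
Living: Folake and Obafemi — each takes 1/25.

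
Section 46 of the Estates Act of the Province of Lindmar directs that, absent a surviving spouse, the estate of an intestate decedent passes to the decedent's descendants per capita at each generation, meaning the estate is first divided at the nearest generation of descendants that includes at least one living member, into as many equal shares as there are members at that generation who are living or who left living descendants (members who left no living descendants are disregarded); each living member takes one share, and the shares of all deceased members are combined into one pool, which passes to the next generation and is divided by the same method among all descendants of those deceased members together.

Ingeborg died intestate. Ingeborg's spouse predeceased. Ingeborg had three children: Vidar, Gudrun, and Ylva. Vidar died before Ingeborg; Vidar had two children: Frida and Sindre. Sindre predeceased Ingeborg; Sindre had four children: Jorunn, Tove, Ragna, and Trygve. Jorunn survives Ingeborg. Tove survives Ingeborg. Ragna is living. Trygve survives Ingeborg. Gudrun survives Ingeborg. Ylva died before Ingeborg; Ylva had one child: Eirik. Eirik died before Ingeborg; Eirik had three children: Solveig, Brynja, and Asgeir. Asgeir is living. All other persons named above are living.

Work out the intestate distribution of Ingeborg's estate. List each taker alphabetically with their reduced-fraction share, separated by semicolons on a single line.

There is no surviving spouse, so the entire estate passes to Ingeborg's descendants per capita at each generation.
At generation 1 (Vidar, Gudrun, Ylva) there are 3 shares of (1)/3 = 1/3 each.
Living: Gudrun — each takes 1/3.
Deceased: Vidar and Ylva. Their combined 2/3 is pooled and carried to generation 2.
At generation 2 (Frida, Sindre, Eirik) there are 3 shares of (2/3)/3 = 2/9 each.
Living: Frida — each takes 2/9.
Deceased: Sindre and Eirik. Their combined 4/9 is pooled and carried to generation 3.
At generation 3 (Jorunn, Tove, Ragna, Trygve, Solveig, Brynja, Asgeir) there are 7 shares of (4/9)/7 = 4/63 each.
Living: Jorunn, Tove, Ragna, Trygve, Solveig, Brynja, and Asgeir — each takes 4/63.

Asgeir 4/63; Brynja 4/63; Frida 2/9; Gudrun 1/3; Jorunn 4/63; Ragna 4/63; Solveig 4/63; Tove 4/63; Trygve 4/63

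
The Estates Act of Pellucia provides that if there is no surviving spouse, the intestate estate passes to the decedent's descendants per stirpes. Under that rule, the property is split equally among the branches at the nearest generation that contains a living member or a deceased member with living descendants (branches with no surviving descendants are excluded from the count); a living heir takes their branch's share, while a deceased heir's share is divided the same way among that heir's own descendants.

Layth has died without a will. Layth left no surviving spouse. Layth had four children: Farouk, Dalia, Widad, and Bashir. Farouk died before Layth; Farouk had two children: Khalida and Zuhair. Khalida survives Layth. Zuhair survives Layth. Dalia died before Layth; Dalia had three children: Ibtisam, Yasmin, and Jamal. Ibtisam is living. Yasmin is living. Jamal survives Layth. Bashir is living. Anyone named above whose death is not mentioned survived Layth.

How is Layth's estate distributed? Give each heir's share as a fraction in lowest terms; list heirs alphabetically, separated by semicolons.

There is no surviving spouse, so the entire estate passes to Layth's descendants per stirpes.
The estate is divided into 4 equal shares of 1/4 among Farouk, Dalia, Widad, Bashir.
Farouk predeceased; the 1/4 allotted to Farouk's branch passes to Farouk's issue by representation.
The 1/4 is divided into 2 equal shares of 1/8 among Khalida, Zuhair.
Khalida is living and takes 1/8.
Zuhair is living and takes 1/8.
Dalia predeceased; the 1/4 allotted to Dalia's branch passes to Dalia's issue by representation.
The 1/4 is divided into 3 equal shares of 1/12 among Ibtisam, Yasmin, Jamal.
Ibtisam is living and takes 1/12.
Yasmin is living and takes 1/12.
Jamal is living and takes 1/12.
Widad is living and takes 1/4.
Bashir is living and takes 1/4.

Bashir 1/4; Ibtisam 1/12; Jamal 1/12; Khalida 1/8; Widad 1/4; Yasmin 1/12; Zuhair 1/8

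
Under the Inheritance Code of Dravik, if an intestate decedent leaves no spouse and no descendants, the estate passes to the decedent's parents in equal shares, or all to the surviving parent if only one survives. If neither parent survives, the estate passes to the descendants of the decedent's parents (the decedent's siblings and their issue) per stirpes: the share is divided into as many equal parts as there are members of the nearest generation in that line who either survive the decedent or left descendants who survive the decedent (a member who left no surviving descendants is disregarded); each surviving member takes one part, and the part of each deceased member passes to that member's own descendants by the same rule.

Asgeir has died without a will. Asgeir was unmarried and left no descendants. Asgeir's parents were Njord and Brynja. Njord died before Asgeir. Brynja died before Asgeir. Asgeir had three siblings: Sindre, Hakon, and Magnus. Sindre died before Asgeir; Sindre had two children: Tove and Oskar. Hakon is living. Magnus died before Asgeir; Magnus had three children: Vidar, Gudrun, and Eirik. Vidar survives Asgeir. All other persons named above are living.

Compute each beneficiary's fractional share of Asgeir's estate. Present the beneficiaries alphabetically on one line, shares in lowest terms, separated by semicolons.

Neither parent survives and there are no descendants, so the estate passes to Asgeir's siblings and their issue per stirpes.
The estate is divided into 3 equal shares of 1/3 among Sindre, Hakon, Magnus.
Sindre predeceased; the 1/3 allotted to Sindre's branch passes to Sindre's issue by representation.
The 1/3 is divided into 2 equal shares of 1/6 among Tove, Oskar.
Tove is living and takes 1/6.
Oskar is living and takes 1/6.
Hakon is living and takes 1/3.
Magnus predeceased; the 1/3 allotted to Magnus's branch passes to Magnus's issue by representation.
The 1/3 is divided into 3 equal shares of 1/9 among Vidar, Gudrun, Eirik.
Vidar is living and takes 1/9.
Gudrun is living and takes 1/9.
Eirik is living and takes 1/9.

Eirik 1/9; Gudrun 1/9; Hakon 1/3; Oskar 1/6; Tove 1/6; Vidar 1/9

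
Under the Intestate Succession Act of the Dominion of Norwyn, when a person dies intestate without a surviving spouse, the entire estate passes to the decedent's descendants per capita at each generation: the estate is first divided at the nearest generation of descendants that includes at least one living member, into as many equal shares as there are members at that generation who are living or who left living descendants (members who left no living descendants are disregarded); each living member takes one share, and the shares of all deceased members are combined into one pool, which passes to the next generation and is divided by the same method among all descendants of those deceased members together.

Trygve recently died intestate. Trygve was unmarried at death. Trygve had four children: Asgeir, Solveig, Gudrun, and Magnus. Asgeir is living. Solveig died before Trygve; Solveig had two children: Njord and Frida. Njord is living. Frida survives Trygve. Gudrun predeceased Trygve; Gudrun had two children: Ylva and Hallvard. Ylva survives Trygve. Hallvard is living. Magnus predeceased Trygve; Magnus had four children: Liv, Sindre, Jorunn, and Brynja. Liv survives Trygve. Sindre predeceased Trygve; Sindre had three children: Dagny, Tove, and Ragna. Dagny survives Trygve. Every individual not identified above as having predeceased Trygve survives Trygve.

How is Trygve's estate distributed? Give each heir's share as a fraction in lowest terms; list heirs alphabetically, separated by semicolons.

There is no surviving spouse, so the entire estate passes to Trygve's descendants per capita at each generation.
At generation 1 (Asgeir, Solveig, Gudrun, Magnus) there are 4 shares of (1)/4 = 1/4 each.
Living: Asgeir — each takes 1/4.
Deceased: Solveig, Gudrun, and Magnus. Their combined 3/4 is pooled and carried to generation 2.
At generation 2 (Njord, Frida, Ylva, Hallvard, Liv, Sindre, Jorunn, Brynja) there are 8 shares of (3/4)/8 = 3/32 each.
Living: Njord, Frida, Ylva, Hallvard, Liv, Jorunn, and Brynja — each takes 3/32.
Deceased: Sindre. That 3/32 share is carried to generation 3.
At generation 3 (Dagny, Tove, Ragna) there are 3 shares of (3/32)/3 = 1/32 each.
Living: Dagny, Tove, and Ragna — each takes 1/32.

Asgeir 1/4; Brynja 3/32; Dagny 1/32; Frida 3/32; Hallvard 3/32; Jorunn 3/32; Liv 3/32; Njord 3/32; Ragna 1/32; Tove 1/32; Ylva 3/32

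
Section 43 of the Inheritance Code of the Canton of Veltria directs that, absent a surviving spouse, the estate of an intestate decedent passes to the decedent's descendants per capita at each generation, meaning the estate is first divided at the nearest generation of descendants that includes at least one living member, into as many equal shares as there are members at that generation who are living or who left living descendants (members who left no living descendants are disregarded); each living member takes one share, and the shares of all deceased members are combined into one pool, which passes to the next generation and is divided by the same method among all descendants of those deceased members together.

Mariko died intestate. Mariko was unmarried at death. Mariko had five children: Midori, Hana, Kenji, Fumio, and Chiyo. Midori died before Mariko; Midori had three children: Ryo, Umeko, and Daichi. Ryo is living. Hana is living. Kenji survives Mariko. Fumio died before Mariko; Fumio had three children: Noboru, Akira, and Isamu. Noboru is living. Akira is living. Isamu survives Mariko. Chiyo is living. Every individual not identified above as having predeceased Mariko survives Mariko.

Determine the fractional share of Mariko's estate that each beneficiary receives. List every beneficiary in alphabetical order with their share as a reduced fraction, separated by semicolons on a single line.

Akira 1/15; Chiyo 1/5; Daichi 1/15; Hana 1/5; Isamu 1/15; Kenji 1/5; Noboru 1/15; Ryo 1/15; Umeko 1/15

There is no surviving spouse, so the entire estate passes to Mariko's descendants per capita at each generation.
At generation 1 (Midori, Hana, Kenji, Fumio, Chiyo) there are 5 shares of (1)/5 = 1/5 each.
Living: Hana, Kenji, and Chiyo — each takes 1/5.
Deceased: Midori and Fumio. Their combined 2/5 is pooled and carried to generation 2.
At generation 2 (Ryo, Umeko, Daichi, Noboru, Akira, Isamu) there are 6 shares of (2/5)/6 = 1/15 each.
Living: Ryo, Umeko, Daichi, Noboru, Akira, and Isamu — each takes 1/15.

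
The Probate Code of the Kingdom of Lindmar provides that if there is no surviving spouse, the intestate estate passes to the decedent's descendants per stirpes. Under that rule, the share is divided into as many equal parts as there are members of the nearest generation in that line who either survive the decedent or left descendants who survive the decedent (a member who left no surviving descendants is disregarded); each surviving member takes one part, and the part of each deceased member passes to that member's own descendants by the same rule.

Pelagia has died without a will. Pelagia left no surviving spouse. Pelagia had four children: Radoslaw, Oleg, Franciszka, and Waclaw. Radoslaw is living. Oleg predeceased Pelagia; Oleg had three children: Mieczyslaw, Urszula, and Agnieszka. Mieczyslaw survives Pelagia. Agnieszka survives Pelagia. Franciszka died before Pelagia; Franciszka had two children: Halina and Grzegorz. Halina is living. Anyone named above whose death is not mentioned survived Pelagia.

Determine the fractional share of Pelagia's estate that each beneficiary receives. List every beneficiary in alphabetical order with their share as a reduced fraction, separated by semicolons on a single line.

Agnieszka 1/12; Grzegorz 1/8; Halina 1/8; Mieczyslaw 1/12; Radoslaw 1/4; Urszula 1/12; Waclaw 1/4

There is no surviving spouse, so the entire estate passes to Pelagia's descendants per stirpes.
The estate is divided into 4 equal shares of 1/4 among Radoslaw, Oleg, Franciszka, Waclaw.
Radoslaw is living and takes 1/4.
Oleg predeceased; the 1/4 allotted to Oleg's branch passes to Oleg's issue by representation.
The 1/4 is divided into 3 equal shares of 1/12 among Mieczyslaw, Urszula, Agnieszka.
Mieczyslaw is living and takes 1/12.
Urszula is living and takes 1/12.
Agnieszka is living and takes 1/12.
Franciszka predeceased; the 1/4 allotted to Franciszka's branch passes to Franciszka's issue by representation.
The 1/4 is divided into 2 equal shares of 1/8 among Halina, Grzegorz.
Halina is living and takes 1/8.
Grzegorz is living and takes 1/8.
Waclaw is living and takes 1/4.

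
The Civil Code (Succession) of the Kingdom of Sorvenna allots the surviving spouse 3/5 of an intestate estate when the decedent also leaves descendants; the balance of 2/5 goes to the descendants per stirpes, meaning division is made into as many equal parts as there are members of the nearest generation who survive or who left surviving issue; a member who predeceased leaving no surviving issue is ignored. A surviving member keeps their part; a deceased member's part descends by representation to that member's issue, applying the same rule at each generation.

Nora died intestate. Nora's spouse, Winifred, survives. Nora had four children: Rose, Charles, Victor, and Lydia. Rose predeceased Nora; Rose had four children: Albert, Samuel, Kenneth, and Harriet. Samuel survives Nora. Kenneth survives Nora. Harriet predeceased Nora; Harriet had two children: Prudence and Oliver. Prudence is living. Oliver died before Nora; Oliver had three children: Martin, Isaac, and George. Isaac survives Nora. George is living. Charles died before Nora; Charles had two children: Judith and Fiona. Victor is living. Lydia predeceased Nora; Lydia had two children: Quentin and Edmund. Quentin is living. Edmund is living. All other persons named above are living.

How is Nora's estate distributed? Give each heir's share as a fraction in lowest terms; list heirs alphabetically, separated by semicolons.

Winifred, as surviving spouse, takes 3/5.
The remaining 2/5 passes to Nora's descendants per stirpes.
The 2/5 is divided into 4 equal shares of 1/10 among Rose, Charles, Victor, Lydia.
Rose predeceased; the 1/10 allotted to Rose's branch passes to Rose's issue by representation.
The 1/10 is divided into 4 equal shares of 1/40 among Albert, Samuel, Kenneth, Harriet.
Albert is living and takes 1/40.
Samuel is living and takes 1/40.
Kenneth is living and takes 1/40.
Harriet predeceased; the 1/40 allotted to Harriet's branch passes to Harriet's issue by representation.
The 1/40 is divided into 2 equal shares of 1/80 among Prudence, Oliver.
Prudence is living and takes 1/80.
Oliver predeceased; the 1/80 allotted to Oliver's branch passes to Oliver's issue by representation.
The 1/80 is divided into 3 equal shares of 1/240 among Martin, Isaac, George.
Martin is living and takes 1/240.
Isaac is living and takes 1/240.
George is living and takes 1/240.
Charles predeceased; the 1/10 allotted to Charles's branch passes to Charles's issue by representation.
The 1/10 is divided into 2 equal shares of 1/20 among Judith, Fiona.
Judith is living and takes 1/20.
Fiona is living and takes 1/20.
Victor is living and takes 1/10.
Lydia predeceased; the 1/10 allotted to Lydia's branch passes to Lydia's issue by representation.
The 1/10 is divided into 2 equal shares of 1/20 among Quentin, Edmund.
Quentin is living and takes 1/20.
Edmund is living and takes 1/20.

Albert 1/40; Edmund 1/20; Fiona 1/20; George 1/240; Isaac 1/240; Judith 1/20; Kenneth 1/40; Martin 1/240; Prudence 1/80; Quentin 1/20; Samuel 1/40; Victor 1/10; Winifred 3/5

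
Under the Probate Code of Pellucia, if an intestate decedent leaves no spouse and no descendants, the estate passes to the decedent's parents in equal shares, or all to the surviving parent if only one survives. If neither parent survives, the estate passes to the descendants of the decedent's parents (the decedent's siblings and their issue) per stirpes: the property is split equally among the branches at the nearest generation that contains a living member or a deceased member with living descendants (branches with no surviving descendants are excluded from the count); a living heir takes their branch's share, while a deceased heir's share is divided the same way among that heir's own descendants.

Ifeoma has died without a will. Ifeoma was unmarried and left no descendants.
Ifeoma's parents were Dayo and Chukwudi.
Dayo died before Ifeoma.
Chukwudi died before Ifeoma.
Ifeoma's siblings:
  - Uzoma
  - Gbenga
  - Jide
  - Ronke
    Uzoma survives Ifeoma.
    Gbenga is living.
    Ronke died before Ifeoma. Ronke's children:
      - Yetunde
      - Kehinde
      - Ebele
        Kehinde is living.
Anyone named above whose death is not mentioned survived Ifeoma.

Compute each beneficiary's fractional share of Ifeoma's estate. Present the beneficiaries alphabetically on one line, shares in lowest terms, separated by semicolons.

Ebele 1/12; Gbenga 1/4; Jide 1/4; Kehinde 1/12; Uzoma 1/4; Yetunde 1/12

Neither parent survives and there are no descendants, so the estate passes to Ifeoma's siblings and their issue per stirpes.
The estate is divided into 4 equal shares of 1/4 among Uzoma, Gbenga, Jide, Ronke.
Uzoma is living and takes 1/4.
Gbenga is living and takes 1/4.
Jide is living and takes 1/4.
Ronke predeceased; the 1/4 allotted to Ronke's branch passes to Ronke's issue by representation.
The 1/4 is divided into 3 equal shares of 1/12 among Yetunde, Kehinde, Ebele.
Yetunde is living and takes 1/12.
Kehinde is living and takes 1/12.
Ebele is living and takes 1/12.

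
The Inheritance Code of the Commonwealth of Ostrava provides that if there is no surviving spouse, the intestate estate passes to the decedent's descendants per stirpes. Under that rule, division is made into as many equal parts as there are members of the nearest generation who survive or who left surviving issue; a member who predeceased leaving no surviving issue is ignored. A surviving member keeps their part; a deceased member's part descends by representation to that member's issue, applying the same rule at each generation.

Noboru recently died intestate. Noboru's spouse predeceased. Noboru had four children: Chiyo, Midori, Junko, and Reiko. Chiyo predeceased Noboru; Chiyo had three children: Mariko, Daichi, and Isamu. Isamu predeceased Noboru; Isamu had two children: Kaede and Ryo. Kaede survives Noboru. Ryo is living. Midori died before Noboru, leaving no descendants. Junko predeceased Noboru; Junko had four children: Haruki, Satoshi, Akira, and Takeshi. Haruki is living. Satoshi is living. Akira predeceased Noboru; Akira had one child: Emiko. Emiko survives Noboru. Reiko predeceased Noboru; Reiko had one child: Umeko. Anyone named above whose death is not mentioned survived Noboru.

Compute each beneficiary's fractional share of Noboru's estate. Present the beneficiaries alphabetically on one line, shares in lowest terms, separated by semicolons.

Daichi 1/9; Emiko 1/12; Haruki 1/12; Kaede 1/18; Mariko 1/9; Ryo 1/18; Satoshi 1/12; Takeshi 1/12; Umeko 1/3

There is no surviving spouse, so the entire estate passes to Noboru's descendants per stirpes.
Midori left no surviving issue, so that branch lapses and is disregarded.
The estate is divided into 3 equal shares of 1/3 among Chiyo, Junko, Reiko.
Chiyo predeceased; the 1/3 allotted to Chiyo's branch passes to Chiyo's issue by representation.
The 1/3 is divided into 3 equal shares of 1/9 among Mariko, Daichi, Isamu.
Mariko is living and takes 1/9.
Daichi is living and takes 1/9.
Isamu predeceased; the 1/9 allotted to Isamu's branch passes to Isamu's issue by representation.
The 1/9 is divided into 2 equal shares of 1/18 among Kaede, Ryo.
Kaede is living and takes 1/18.
Ryo is living and takes 1/18.
Junko predeceased; the 1/3 allotted to Junko's branch passes to Junko's issue by representation.
The 1/3 is divided into 4 equal shares of 1/12 among Haruki, Satoshi, Akira, Takeshi.
Haruki is living and takes 1/12.
Satoshi is living and takes 1/12.
Akira predeceased; the 1/12 allotted to Akira's branch passes to Akira's issue by representation.
Emiko is the sole taker at this level and receives the full 1/12.
Takeshi is living and takes 1/12.
Reiko predeceased; the 1/3 allotted to Reiko's branch passes to Reiko's issue by representation.
Umeko is the sole taker at this level and receives the full 1/3.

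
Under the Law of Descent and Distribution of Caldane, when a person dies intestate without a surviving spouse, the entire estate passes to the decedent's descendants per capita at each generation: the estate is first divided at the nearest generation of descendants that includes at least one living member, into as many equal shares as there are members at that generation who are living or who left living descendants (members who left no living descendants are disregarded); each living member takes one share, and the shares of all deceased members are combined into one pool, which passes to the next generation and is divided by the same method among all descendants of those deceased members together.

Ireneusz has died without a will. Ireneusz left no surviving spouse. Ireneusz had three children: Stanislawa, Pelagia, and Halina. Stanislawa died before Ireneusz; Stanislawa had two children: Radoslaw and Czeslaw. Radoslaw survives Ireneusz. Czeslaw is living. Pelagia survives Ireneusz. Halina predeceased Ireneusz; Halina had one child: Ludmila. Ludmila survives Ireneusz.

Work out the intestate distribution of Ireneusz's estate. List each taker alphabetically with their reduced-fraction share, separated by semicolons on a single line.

There is no surviving spouse, so the entire estate passes to Ireneusz's descendants per capita at each generation.
At generation 1 (Stanislawa, Pelagia, Halina) there are 3 shares of (1)/3 = 1/3 each.
Living: Pelagia — each takes 1/3.
Deceased: Stanislawa and Halina. Their combined 2/3 is pooled and carried to generation 2.
At generation 2 (Radoslaw, Czeslaw, Ludmila) there are 3 shares of (2/3)/3 = 2/9 each.
Living: Radoslaw, Czeslaw, and Ludmila — each takes 2/9.

Czeslaw 2/9; Ludmila 2/9; Pelagia 1/3; Radoslaw 2/9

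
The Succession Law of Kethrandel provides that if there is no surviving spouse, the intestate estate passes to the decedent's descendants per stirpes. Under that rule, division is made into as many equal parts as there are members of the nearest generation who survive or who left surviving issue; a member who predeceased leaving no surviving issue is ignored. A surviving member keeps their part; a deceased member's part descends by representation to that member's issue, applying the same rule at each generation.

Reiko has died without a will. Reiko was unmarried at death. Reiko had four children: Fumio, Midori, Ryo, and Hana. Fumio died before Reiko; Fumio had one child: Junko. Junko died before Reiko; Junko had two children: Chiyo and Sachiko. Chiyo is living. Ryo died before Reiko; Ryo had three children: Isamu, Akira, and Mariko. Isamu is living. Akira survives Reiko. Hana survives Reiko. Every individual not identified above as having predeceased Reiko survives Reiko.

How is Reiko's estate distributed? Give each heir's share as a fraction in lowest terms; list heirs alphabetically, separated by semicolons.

Akira 1/12; Chiyo 1/8; Hana 1/4; Isamu 1/12; Mariko 1/12; Midori 1/4; Sachiko 1/8

There is no surviving spouse, so the entire estate passes to Reiko's descendants per stirpes.
The estate is divided into 4 equal shares of 1/4 among Fumio, Midori, Ryo, Hana.
Fumio predeceased; the 1/4 allotted to Fumio's branch passes to Fumio's issue by representation.
Junko's line is the sole branch at this level, so the full 1/4 passes to Junko's issue by representation.
The 1/4 is divided into 2 equal shares of 1/8 among Chiyo, Sachiko.
Chiyo is living and takes 1/8.
Sachiko is living and takes 1/8.
Midori is living and takes 1/4.
Ryo predeceased; the 1/4 allotted to Ryo's branch passes to Ryo's issue by representation.
The 1/4 is divided into 3 equal shares of 1/12 among Isamu, Akira, Mariko.
Isamu is living and takes 1/12.
Akira is living and takes 1/12.
Mariko is living and takes 1/12.
Hana is living and takes 1/4.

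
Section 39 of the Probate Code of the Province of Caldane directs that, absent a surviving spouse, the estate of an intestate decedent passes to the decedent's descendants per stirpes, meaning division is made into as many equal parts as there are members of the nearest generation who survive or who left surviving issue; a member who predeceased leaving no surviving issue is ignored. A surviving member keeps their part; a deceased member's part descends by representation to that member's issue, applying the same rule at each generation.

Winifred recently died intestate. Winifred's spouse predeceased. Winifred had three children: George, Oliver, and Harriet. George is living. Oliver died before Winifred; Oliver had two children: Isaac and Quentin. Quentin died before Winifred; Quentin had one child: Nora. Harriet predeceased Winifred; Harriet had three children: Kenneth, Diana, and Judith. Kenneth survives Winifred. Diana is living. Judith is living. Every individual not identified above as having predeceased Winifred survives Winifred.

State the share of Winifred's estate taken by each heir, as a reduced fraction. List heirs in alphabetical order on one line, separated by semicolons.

There is no surviving spouse, so the entire estate passes to Winifred's descendants per stirpes.
The estate is divided into 3 equal shares of 1/3 among George, Oliver, Harriet.
George is living and takes 1/3.
Oliver predeceased; the 1/3 allotted to Oliver's branch passes to Oliver's issue by representation.
The 1/3 is divided into 2 equal shares of 1/6 among Isaac, Quentin.
Isaac is living and takes 1/6.
Quentin predeceased; the 1/6 allotted to Quentin's branch passes to Quentin's issue by representation.
Nora is the sole taker at this level and receives the full 1/6.
Harriet predeceased; the 1/3 allotted to Harriet's branch passes to Harriet's issue by representation.
The 1/3 is divided into 3 equal shares of 1/9 among Kenneth, Diana, Judith.
Kenneth is living and takes 1/9.
Diana is living and takes 1/9.
Judith is living and takes 1/9.

Diana 1/9; George 1/3; Isaac 1/6; Judith 1/9; Kenneth 1/9; Nora 1/6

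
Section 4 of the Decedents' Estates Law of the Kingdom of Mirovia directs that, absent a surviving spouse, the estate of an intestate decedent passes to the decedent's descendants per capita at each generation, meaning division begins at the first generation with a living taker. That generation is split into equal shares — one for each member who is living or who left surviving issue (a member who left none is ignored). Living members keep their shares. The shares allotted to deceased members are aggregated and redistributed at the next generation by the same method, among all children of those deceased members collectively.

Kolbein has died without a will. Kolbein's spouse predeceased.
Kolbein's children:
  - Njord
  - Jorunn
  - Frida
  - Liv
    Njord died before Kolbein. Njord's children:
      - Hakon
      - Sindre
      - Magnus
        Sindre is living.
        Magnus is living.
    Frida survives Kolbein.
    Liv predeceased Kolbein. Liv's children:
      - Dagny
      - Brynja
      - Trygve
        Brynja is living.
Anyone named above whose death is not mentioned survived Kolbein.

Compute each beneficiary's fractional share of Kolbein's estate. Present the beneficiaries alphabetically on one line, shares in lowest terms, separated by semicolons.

There is no surviving spouse, so the entire estate passes to Kolbein's descendants per capita at each generation.
At generation 1 (Njord, Jorunn, Frida, Liv) there are 4 shares of (1)/4 = 1/4 each.
Living: Jorunn and Frida — each takes 1/4.
Deceased: Njord and Liv. Their combined 1/2 is pooled and carried to generation 2.
At generation 2 (Hakon, Sindre, Magnus, Dagny, Brynja, Trygve) there are 6 shares of (1/2)/6 = 1/12 each.
Living: Hakon, Sindre, Magnus, Dagny, Brynja, and Trygve — each takes 1/12.

Brynja 1/12; Dagny 1/12; Frida 1/4; Hakon 1/12; Jorunn 1/4; Magnus 1/12; Sindre 1/12; Trygve 1/12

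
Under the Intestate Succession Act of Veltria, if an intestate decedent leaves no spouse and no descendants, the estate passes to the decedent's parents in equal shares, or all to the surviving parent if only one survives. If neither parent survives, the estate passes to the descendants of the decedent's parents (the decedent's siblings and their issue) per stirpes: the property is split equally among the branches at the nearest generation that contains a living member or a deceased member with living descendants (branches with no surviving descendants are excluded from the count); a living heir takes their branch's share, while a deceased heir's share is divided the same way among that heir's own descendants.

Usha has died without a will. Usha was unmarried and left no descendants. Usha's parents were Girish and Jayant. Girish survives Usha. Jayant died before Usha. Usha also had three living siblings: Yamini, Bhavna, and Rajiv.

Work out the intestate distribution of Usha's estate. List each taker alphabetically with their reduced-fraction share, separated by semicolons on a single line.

Only one parent, Girish, survives, so Girish takes the entire estate. The siblings take nothing because a surviving parent has priority.

Girish 1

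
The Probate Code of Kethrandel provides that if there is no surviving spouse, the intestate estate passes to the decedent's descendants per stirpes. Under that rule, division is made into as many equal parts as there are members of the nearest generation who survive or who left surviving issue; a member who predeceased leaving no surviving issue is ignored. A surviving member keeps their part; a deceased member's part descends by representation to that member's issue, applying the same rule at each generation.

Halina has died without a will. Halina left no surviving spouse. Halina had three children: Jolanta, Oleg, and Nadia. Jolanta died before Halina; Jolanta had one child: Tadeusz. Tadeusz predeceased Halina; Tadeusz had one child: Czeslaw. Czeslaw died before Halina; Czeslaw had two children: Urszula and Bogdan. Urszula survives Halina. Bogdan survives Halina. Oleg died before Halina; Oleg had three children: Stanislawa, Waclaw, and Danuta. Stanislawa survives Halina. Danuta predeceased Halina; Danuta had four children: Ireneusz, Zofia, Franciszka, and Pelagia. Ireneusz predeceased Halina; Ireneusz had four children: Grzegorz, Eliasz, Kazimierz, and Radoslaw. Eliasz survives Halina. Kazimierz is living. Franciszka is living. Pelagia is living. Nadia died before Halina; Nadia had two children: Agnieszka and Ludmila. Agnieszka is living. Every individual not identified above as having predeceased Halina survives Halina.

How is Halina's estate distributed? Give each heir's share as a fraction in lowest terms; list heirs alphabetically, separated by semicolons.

Agnieszka 1/6; Bogdan 1/6; Eliasz 1/144; Franciszka 1/36; Grzegorz 1/144; Kazimierz 1/144; Ludmila 1/6; Pelagia 1/36; Radoslaw 1/144; Stanislawa 1/9; Urszula 1/6; Waclaw 1/9; Zofia 1/36

There is no surviving spouse, so the entire estate passes to Halina's descendants per stirpes.
The estate is divided into 3 equal shares of 1/3 among Jolanta, Oleg, Nadia.
Jolanta predeceased; the 1/3 allotted to Jolanta's branch passes to Jolanta's issue by representation.
Tadeusz's line is the sole branch at this level, so the full 1/3 passes to Tadeusz's issue by representation.
Czeslaw's line is the sole branch at this level, so the full 1/3 passes to Czeslaw's issue by representation.
The 1/3 is divided into 2 equal shares of 1/6 among Urszula, Bogdan.
Urszula is living and takes 1/6.
Bogdan is living and takes 1/6.
Oleg predeceased; the 1/3 allotted to Oleg's branch passes to Oleg's issue by representation.
The 1/3 is divided into 3 equal shares of 1/9 among Stanislawa, Waclaw, Danuta.
Stanislawa is living and takes 1/9.
Waclaw is living and takes 1/9.
Danuta predeceased; the 1/9 allotted to Danuta's branch passes to Danuta's issue by representation.
The 1/9 is divided into 4 equal shares of 1/36 among Ireneusz, Zofia, Franciszka, Pelagia.
Ireneusz predeceased; the 1/36 allotted to Ireneusz's branch passes to Ireneusz's issue by representation.
The 1/36 is divided into 4 equal shares of 1/144 among Grzegorz, Eliasz, Kazimierz, Radoslaw.
Grzegorz is living and takes 1/144.
Eliasz is living and takes 1/144.
Kazimierz is living and takes 1/144.
Radoslaw is living and takes 1/144.
Zofia is living and takes 1/36.
Franciszka is living and takes 1/36.
Pelagia is living and takes 1/36.
Nadia predeceased; the 1/3 allotted to Nadia's branch passes to Nadia's issue by representation.
The 1/3 is divided into 2 equal shares of 1/6 among Agnieszka, Ludmila.
Agnieszka is living and takes 1/6.
Ludmila is living and takes 1/6.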